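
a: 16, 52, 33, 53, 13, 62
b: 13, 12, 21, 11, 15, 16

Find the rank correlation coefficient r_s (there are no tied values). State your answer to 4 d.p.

Rank a: 2, 4, 3, 5, 1, 6
Rank b: 3, 2, 6, 1, 4, 5
d = rank(a) − rank(b): -1, 2, -3, 4, -3, 1; Σd² = 40
ρ = 1 − 6Σd² / [n(n²−1)] = 1 − 6×40 / (6×35) = 1 − 240/210 ≈ -0.1429

-0.1429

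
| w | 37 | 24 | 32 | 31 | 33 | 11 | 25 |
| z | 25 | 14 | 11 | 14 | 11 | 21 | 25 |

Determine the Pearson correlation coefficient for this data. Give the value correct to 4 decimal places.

n = 7, Σw = 193, Σz = 121, Σw² = 5765, Σz² = 2325, Σwz = 3266
nΣwz − ΣwΣz = 22862 − 23353 = -491
nΣw² − (Σw)² = 40355 − 37249 = 3106; nΣz² − (Σz)² = 16275 − 14641 = 1634
r = -491 / √(3106 × 1634) = -491 / 2252.8213 ≈ -0.2179

-0.2179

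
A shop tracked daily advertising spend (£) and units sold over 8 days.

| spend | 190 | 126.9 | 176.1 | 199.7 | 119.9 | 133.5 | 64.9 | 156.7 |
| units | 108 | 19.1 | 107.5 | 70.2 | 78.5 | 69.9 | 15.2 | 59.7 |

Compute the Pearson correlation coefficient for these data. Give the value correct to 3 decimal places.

n = 8, Σx = 1167.7, Σy = 528.1, Σx² = 184060.07, Σy² = 43356.49, Σxy = 84978.75
nΣxy − ΣxΣy = 679830 − 616662.37 = 63167.63
nΣx² − (Σx)² = 1472480.56 − 1363523.29 = 108957.27; nΣy² − (Σy)² = 346851.92 − 278889.61 = 67962.31
r = 63167.63 / √(108957.27 × 67962.31) = 63167.63 / 86052.2386 ≈ 0.734

0.734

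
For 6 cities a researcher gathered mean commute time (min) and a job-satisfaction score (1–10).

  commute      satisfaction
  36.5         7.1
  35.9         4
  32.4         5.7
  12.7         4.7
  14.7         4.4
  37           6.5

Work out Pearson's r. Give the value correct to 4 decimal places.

n = 6, Σx = 169.2, Σy = 32.4, Σx² = 5417.2, Σy² = 182.6, Σxy = 952.3
nΣxy − ΣxΣy = 5713.8 − 5482.08 = 231.72
nΣx² − (Σx)² = 32503.2 − 28628.64 = 3874.56; nΣy² − (Σy)² = 1095.6 − 1049.76 = 45.84
r = 231.72 / √(3874.56 × 45.84) = 231.72 / 421.4378 ≈ 0.5498

0.5498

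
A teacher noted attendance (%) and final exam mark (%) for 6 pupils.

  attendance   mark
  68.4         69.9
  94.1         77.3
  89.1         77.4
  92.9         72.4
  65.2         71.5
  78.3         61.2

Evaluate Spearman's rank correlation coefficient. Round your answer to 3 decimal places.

0.600

Rank attendance: 2, 6, 4, 5, 1, 3
Rank mark: 2, 5, 6, 4, 3, 1
d = rank(attendance) − rank(mark): 0, 1, -2, 1, -2, 2; Σd² = 14
ρ = 1 − 6Σd² / [n(n²−1)] = 1 − 6×14 / (6×35) = 1 − 84/210 ≈ 0.600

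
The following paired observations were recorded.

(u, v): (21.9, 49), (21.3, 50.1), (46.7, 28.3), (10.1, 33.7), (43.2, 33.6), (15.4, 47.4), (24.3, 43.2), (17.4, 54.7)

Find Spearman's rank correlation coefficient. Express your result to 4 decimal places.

-0.5000

Rank u: 5, 4, 8, 1, 7, 2, 6, 3
Rank v: 6, 7, 1, 3, 2, 5, 4, 8
d = rank(u) − rank(v): -1, -3, 7, -2, 5, -3, 2, -5; Σd² = 126
ρ = 1 − 6Σd² / [n(n²−1)] = 1 − 6×126 / (8×63) = 1 − 756/504 ≈ -0.5000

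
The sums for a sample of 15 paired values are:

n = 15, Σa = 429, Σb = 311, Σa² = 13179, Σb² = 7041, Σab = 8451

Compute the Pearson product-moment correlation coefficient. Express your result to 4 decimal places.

r = (nΣab − ΣaΣb) / √[(nΣa² − (Σa)²)(nΣb² − (Σb)²)]
Numerator: 15×8451 − 429×311 = -6654
Denominator: √[(197685 − 184041)(105615 − 96721)] = √[13644 × 8894] = 11015.8856
r = -6654 / 11015.8856 ≈ -0.6040

-0.6040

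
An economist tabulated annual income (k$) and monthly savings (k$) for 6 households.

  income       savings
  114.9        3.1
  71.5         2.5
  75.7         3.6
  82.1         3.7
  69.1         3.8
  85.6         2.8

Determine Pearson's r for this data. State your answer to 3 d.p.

-0.178

n = 6, Σx = 498.9, Σy = 19.5, Σx² = 42887.33, Σy² = 64.79, Σxy = 1613.49
nΣxy − ΣxΣy = 9680.94 − 9728.55 = -47.61
nΣx² − (Σx)² = 257323.98 − 248901.21 = 8422.77; nΣy² − (Σy)² = 388.74 − 380.25 = 8.49
r = -47.61 / √(8422.77 × 8.49) = -47.61 / 267.4123 ≈ -0.178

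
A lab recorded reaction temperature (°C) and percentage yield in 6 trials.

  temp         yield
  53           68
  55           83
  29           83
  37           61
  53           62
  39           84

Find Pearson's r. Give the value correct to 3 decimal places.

-0.262

n = 6, Σx = 266, Σy = 441, Σx² = 12374, Σy² = 33023, Σxy = 19395
nΣxy − ΣxΣy = 116370 − 117306 = -936
nΣx² − (Σx)² = 74244 − 70756 = 3488; nΣy² − (Σy)² = 198138 − 194481 = 3657
r = -936 / √(3488 × 3657) = -936 / 3571.5005 ≈ -0.262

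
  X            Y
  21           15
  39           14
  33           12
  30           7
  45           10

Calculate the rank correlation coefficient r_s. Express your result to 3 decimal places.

-0.300

Rank X: 1, 4, 3, 2, 5
Rank Y: 5, 4, 3, 1, 2
d = rank(X) − rank(Y): -4, 0, 0, 1, 3; Σd² = 26
ρ = 1 − 6Σd² / [n(n²−1)] = 1 − 6×26 / (5×24) = 1 − 156/120 ≈ -0.300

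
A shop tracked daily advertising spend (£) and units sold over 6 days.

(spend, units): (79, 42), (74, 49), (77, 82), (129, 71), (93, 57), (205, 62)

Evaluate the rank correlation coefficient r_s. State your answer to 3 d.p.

0.257

Rank spend: 3, 1, 2, 5, 4, 6
Rank units: 1, 2, 6, 5, 3, 4
d = rank(spend) − rank(units): 2, -1, -4, 0, 1, 2; Σd² = 26
ρ = 1 − 6Σd² / [n(n²−1)] = 1 − 6×26 / (6×35) = 1 − 156/210 ≈ 0.257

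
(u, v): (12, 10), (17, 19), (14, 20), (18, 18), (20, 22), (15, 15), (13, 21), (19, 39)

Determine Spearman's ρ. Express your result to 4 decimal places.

Rank u: 1, 5, 3, 6, 8, 4, 2, 7
Rank v: 1, 4, 5, 3, 7, 2, 6, 8
d = rank(u) − rank(v): 0, 1, -2, 3, 1, 2, -4, -1; Σd² = 36
ρ = 1 − 6Σd² / [n(n²−1)] = 1 − 6×36 / (8×63) = 1 − 216/504 ≈ 0.5714

0.5714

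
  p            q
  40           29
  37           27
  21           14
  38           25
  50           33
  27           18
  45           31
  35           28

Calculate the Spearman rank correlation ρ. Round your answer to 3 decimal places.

Rank p: 6, 4, 1, 5, 8, 2, 7, 3
Rank q: 6, 4, 1, 3, 8, 2, 7, 5
d = rank(p) − rank(q): 0, 0, 0, 2, 0, 0, 0, -2; Σd² = 8
ρ = 1 − 6Σd² / [n(n²−1)] = 1 − 6×8 / (8×63) = 1 − 48/504 ≈ 0.905

0.905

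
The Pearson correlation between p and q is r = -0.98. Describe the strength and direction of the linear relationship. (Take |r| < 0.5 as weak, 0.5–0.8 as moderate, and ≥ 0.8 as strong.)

strong negative

r = -0.98 < 0 so the relationship is negative.
|r| = 0.98, which falls in the strong range.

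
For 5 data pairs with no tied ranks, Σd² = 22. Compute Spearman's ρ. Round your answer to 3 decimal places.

-0.100

ρ = 1 − 6Σd² / [n(n²−1)] = 1 − 6×22 / (5×24)
  = 1 − 132/120 = 1 − 1.1000 ≈ -0.100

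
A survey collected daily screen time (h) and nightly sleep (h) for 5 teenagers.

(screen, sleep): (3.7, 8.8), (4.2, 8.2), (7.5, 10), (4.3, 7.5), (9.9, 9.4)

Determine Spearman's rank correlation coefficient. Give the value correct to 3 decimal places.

0.500

Rank screen: 1, 2, 4, 3, 5
Rank sleep: 3, 2, 5, 1, 4
d = rank(screen) − rank(sleep): -2, 0, -1, 2, 1; Σd² = 10
ρ = 1 − 6Σd² / [n(n²−1)] = 1 − 6×10 / (5×24) = 1 − 60/120 ≈ 0.500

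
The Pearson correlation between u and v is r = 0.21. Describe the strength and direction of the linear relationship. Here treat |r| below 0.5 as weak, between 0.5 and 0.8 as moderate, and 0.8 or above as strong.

r = 0.21 > 0 so the relationship is positive.
|r| = 0.21, which falls in the weak range.

weak positive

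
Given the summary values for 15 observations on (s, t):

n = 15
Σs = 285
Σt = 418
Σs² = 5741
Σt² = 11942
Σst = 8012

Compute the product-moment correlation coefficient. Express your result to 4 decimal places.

0.2262

r = (nΣst − ΣsΣt) / √[(nΣs² − (Σs)²)(nΣt² − (Σt)²)]
Numerator: 15×8012 − 285×418 = 1050
Denominator: √[(86115 − 81225)(179130 − 174724)] = √[4890 × 4406] = 4641.6958
r = 1050 / 4641.6958 ≈ 0.2262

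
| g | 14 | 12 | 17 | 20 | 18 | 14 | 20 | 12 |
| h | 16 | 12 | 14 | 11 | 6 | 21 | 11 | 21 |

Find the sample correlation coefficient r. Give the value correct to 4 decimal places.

-0.6488

n = 8, Σg = 127, Σh = 112, Σg² = 2093, Σh² = 1756, Σgh = 1700
nΣgh − ΣgΣh = 13600 − 14224 = -624
nΣg² − (Σg)² = 16744 − 16129 = 615; nΣh² − (Σh)² = 14048 − 12544 = 1504
r = -624 / √(615 × 1504) = -624 / 961.7484 ≈ -0.6488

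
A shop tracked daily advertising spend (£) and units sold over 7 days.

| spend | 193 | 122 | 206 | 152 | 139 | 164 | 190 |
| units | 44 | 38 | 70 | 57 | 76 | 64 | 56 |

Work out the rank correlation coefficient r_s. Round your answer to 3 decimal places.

0.143

Rank spend: 6, 1, 7, 3, 2, 4, 5
Rank units: 2, 1, 6, 4, 7, 5, 3
d = rank(spend) − rank(units): 4, 0, 1, -1, -5, -1, 2; Σd² = 48
ρ = 1 − 6Σd² / [n(n²−1)] = 1 − 6×48 / (7×48) = 1 − 288/336 ≈ 0.143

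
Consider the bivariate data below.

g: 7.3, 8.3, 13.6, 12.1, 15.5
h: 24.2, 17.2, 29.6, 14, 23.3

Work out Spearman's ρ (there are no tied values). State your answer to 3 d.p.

0.100

Rank g: 1, 2, 4, 3, 5
Rank h: 4, 2, 5, 1, 3
d = rank(g) − rank(h): -3, 0, -1, 2, 2; Σd² = 18
ρ = 1 − 6Σd² / [n(n²−1)] = 1 − 6×18 / (5×24) = 1 − 108/120 ≈ 0.100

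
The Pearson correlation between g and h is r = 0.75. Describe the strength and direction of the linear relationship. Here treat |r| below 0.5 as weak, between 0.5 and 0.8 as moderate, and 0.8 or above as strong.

moderate positive

r = 0.75 > 0 so the relationship is positive.
|r| = 0.75, which falls in the moderate range.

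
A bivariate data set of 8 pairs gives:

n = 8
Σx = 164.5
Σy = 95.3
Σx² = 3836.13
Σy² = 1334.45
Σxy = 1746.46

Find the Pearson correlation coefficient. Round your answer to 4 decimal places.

r = (nΣxy − ΣxΣy) / √[(nΣx² − (Σx)²)(nΣy² − (Σy)²)]
Numerator: 8×1746.46 − 164.5×95.3 = -1705.17
Denominator: √[(30689.04 − 27060.25)(10675.6 − 9082.09)] = √[3628.79 × 1593.51] = 2404.6857
r = -1705.17 / 2404.6857 ≈ -0.7091

-0.7091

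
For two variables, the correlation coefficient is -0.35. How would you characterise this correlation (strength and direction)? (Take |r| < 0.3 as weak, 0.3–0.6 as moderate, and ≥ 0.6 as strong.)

moderate negative

r = -0.35 < 0 so the relationship is negative.
|r| = 0.35, which falls in the moderate range.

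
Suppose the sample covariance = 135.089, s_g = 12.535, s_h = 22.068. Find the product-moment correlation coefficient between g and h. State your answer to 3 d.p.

0.488

r = Cov(g,h) / (s_g · s_h) = 135.089 / (12.535 × 22.068)
  = 135.089 / 276.6224 ≈ 0.488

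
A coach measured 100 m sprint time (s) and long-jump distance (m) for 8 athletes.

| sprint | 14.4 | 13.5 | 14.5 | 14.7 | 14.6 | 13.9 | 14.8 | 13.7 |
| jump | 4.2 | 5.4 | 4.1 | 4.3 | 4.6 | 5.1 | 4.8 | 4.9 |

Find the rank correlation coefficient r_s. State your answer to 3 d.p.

-0.548

Rank sprint: 4, 1, 5, 7, 6, 3, 8, 2
Rank jump: 2, 8, 1, 3, 4, 7, 5, 6
d = rank(sprint) − rank(jump): 2, -7, 4, 4, 2, -4, 3, -4; Σd² = 130
ρ = 1 − 6Σd² / [n(n²−1)] = 1 − 6×130 / (8×63) = 1 − 780/504 ≈ -0.548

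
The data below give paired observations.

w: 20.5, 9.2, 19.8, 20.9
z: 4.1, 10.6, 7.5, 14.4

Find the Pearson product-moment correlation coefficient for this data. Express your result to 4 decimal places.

n = 4, Σw = 70.4, Σz = 36.6, Σw² = 1333.74, Σz² = 392.78, Σwz = 631.03
nΣwz − ΣwΣz = 2524.12 − 2576.64 = -52.52
nΣw² − (Σw)² = 5334.96 − 4956.16 = 378.8; nΣz² − (Σz)² = 1571.12 − 1339.56 = 231.56
r = -52.52 / √(378.8 × 231.56) = -52.52 / 296.1671 ≈ -0.1773

-0.1773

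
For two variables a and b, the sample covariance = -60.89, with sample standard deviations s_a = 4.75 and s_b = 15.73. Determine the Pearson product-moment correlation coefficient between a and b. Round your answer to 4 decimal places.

-0.8149

r = Cov(a,b) / (s_a · s_b) = -60.89 / (4.75 × 15.73)
  = -60.89 / 74.7175 ≈ -0.8149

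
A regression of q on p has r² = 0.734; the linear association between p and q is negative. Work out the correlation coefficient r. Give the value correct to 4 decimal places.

-0.8567

|r| = √0.734 = 0.8567
The association is negative, so r = −0.8567.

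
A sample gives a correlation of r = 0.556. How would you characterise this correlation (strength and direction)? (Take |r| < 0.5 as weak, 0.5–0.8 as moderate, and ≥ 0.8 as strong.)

r = 0.556 > 0 so the relationship is positive.
|r| = 0.556, which falls in the moderate range.

moderate positive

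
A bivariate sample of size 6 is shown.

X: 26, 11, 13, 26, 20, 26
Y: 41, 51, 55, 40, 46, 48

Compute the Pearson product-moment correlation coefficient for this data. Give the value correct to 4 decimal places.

-0.8225

n = 6, ΣX = 122, ΣY = 281, ΣX² = 2718, ΣY² = 13327, ΣXY = 5550
nΣXY − ΣXΣY = 33300 − 34282 = -982
nΣX² − (ΣX)² = 16308 − 14884 = 1424; nΣY² − (ΣY)² = 79962 − 78961 = 1001
r = -982 / √(1424 × 1001) = -982 / 1193.9112 ≈ -0.8225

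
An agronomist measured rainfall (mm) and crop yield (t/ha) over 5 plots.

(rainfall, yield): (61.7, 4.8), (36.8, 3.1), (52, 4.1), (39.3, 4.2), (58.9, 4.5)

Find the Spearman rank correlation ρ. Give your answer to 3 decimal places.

0.900

Rank rainfall: 5, 1, 3, 2, 4
Rank yield: 5, 1, 2, 3, 4
d = rank(rainfall) − rank(yield): 0, 0, 1, -1, 0; Σd² = 2
ρ = 1 − 6Σd² / [n(n²−1)] = 1 − 6×2 / (5×24) = 1 − 12/120 ≈ 0.900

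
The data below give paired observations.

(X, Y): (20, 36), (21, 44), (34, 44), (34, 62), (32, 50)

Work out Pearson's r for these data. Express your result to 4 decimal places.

0.7047

n = 5, ΣX = 141, ΣY = 236, ΣX² = 4177, ΣY² = 11512, ΣXY = 6848
nΣXY − ΣXΣY = 34240 − 33276 = 964
nΣX² − (ΣX)² = 20885 − 19881 = 1004; nΣY² − (ΣY)² = 57560 − 55696 = 1864
r = 964 / √(1004 × 1864) = 964 / 1368.0117 ≈ 0.7047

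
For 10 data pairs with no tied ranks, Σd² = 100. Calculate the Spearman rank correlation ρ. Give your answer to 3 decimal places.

ρ = 1 − 6Σd² / [n(n²−1)] = 1 − 6×100 / (10×99)
  = 1 − 600/990 = 1 − 0.6061 ≈ 0.394

0.394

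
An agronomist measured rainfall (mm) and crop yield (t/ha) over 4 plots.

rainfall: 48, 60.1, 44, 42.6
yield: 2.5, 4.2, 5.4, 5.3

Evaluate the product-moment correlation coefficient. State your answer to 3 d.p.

-0.347

n = 4, Σx = 194.7, Σy = 17.4, Σx² = 9666.77, Σy² = 81.14, Σxy = 835.8
nΣxy − ΣxΣy = 3343.2 − 3387.78 = -44.58
nΣx² − (Σx)² = 38667.08 − 37908.09 = 758.99; nΣy² − (Σy)² = 324.56 − 302.76 = 21.8
r = -44.58 / √(758.99 × 21.8) = -44.58 / 128.6312 ≈ -0.347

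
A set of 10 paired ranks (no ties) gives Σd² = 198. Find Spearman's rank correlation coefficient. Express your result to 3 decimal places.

ρ = 1 − 6Σd² / [n(n²−1)] = 1 − 6×198 / (10×99)
  = 1 − 1188/990 = 1 − 1.2000 ≈ -0.200

-0.200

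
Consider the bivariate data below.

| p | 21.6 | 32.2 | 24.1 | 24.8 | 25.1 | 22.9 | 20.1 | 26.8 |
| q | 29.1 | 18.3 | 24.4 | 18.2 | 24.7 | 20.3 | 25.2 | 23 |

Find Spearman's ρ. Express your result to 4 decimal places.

-0.5952

Rank p: 2, 8, 4, 5, 6, 3, 1, 7
Rank q: 8, 2, 5, 1, 6, 3, 7, 4
d = rank(p) − rank(q): -6, 6, -1, 4, 0, 0, -6, 3; Σd² = 134
ρ = 1 − 6Σd² / [n(n²−1)] = 1 − 6×134 / (8×63) = 1 − 804/504 ≈ -0.5952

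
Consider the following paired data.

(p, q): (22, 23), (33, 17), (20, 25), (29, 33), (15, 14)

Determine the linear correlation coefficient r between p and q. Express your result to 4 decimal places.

0.3213

n = 5, Σp = 119, Σq = 112, Σp² = 3039, Σq² = 2728, Σpq = 2734
nΣpq − ΣpΣq = 13670 − 13328 = 342
nΣp² − (Σp)² = 15195 − 14161 = 1034; nΣq² − (Σq)² = 13640 − 12544 = 1096
r = 342 / √(1034 × 1096) = 342 / 1064.5487 ≈ 0.3213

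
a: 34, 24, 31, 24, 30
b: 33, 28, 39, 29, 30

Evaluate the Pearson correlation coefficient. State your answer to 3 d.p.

n = 5, Σa = 143, Σb = 159, Σa² = 4169, Σb² = 5135, Σab = 4599
nΣab − ΣaΣb = 22995 − 22737 = 258
nΣa² − (Σa)² = 20845 − 20449 = 396; nΣb² − (Σb)² = 25675 − 25281 = 394
r = 258 / √(396 × 394) = 258 / 394.9987 ≈ 0.653

0.653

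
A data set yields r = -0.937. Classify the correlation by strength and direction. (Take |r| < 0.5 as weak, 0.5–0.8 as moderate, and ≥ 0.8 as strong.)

strong negative

r = -0.937 < 0 so the relationship is negative.
|r| = 0.937, which falls in the strong range.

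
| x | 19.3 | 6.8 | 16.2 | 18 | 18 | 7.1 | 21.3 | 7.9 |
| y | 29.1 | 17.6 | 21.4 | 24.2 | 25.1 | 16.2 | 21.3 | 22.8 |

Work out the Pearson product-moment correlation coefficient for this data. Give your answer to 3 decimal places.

0.683

n = 8, Σx = 114.6, Σy = 177.7, Σx² = 1895.68, Σy² = 4066.15, Σxy = 2664.22
nΣxy − ΣxΣy = 21313.76 − 20364.42 = 949.34
nΣx² − (Σx)² = 15165.44 − 13133.16 = 2032.28; nΣy² − (Σy)² = 32529.2 − 31577.29 = 951.91
r = 949.34 / √(2032.28 × 951.91) = 949.34 / 1390.8802 ≈ 0.683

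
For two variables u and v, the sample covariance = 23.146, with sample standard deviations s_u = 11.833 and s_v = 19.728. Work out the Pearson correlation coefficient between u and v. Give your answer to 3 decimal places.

r = Cov(u,v) / (s_u · s_v) = 23.146 / (11.833 × 19.728)
  = 23.146 / 233.4414 ≈ 0.099

0.099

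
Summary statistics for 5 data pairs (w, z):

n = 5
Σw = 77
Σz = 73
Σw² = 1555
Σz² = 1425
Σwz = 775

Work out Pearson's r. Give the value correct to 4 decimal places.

r = (nΣwz − ΣwΣz) / √[(nΣw² − (Σw)²)(nΣz² − (Σz)²)]
Numerator: 5×775 − 77×73 = -1746
Denominator: √[(7775 − 5929)(7125 − 5329)] = √[1846 × 1796] = 1820.8284
r = -1746 / 1820.8284 ≈ -0.9589

-0.9589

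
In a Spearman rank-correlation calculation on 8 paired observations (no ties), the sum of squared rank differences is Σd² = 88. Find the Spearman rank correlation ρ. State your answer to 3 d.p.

ρ = 1 − 6Σd² / [n(n²−1)] = 1 − 6×88 / (8×63)
  = 1 − 528/504 = 1 − 1.0476 ≈ -0.048

-0.048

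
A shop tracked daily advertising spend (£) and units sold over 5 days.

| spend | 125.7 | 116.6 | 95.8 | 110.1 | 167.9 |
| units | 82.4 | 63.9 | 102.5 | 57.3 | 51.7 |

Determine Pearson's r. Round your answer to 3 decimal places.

n = 5, Σx = 616.1, Σy = 357.8, Σx² = 78886.11, Σy² = 27335.4, Σxy = 42617.08
nΣxy − ΣxΣy = 213085.4 − 220440.58 = -7355.18
nΣx² − (Σx)² = 394430.55 − 379579.21 = 14851.34; nΣy² − (Σy)² = 136677 − 128020.84 = 8656.16
r = -7355.18 / √(14851.34 × 8656.16) = -7355.18 / 11338.2351 ≈ -0.649

-0.649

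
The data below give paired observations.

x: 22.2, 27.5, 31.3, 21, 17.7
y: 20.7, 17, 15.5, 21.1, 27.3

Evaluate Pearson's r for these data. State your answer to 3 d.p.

n = 5, Σx = 119.7, Σy = 101.6, Σx² = 2983.07, Σy² = 2148.24, Σxy = 2338.5
nΣxy − ΣxΣy = 11692.5 − 12161.52 = -469.02
nΣx² − (Σx)² = 14915.35 − 14328.09 = 587.26; nΣy² − (Σy)² = 10741.2 − 10322.56 = 418.64
r = -469.02 / √(587.26 × 418.64) = -469.02 / 495.8332 ≈ -0.946

-0.946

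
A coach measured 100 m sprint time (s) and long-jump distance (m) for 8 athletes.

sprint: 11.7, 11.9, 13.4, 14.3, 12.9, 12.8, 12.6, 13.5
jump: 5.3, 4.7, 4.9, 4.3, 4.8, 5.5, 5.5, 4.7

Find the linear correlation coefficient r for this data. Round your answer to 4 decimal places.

-0.5721

n = 8, Σx = 103.1, Σy = 39.7, Σx² = 1333.81, Σy² = 198.31, Σxy = 510.16
nΣxy − ΣxΣy = 4081.28 − 4093.07 = -11.79
nΣx² − (Σx)² = 10670.48 − 10629.61 = 40.87; nΣy² − (Σy)² = 1586.48 − 1576.09 = 10.39
r = -11.79 / √(40.87 × 10.39) = -11.79 / 20.6068 ≈ -0.5721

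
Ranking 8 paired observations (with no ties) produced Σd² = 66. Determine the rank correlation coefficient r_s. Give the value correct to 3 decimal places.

0.214

ρ = 1 − 6Σd² / [n(n²−1)] = 1 − 6×66 / (8×63)
  = 1 − 396/504 = 1 − 0.7857 ≈ 0.214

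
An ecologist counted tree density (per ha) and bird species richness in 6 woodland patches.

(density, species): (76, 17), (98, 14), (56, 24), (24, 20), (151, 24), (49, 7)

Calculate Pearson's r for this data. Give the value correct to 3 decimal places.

0.298

n = 6, Σx = 454, Σy = 106, Σx² = 44294, Σy² = 2086, Σxy = 8455
nΣxy − ΣxΣy = 50730 − 48124 = 2606
nΣx² − (Σx)² = 265764 − 206116 = 59648; nΣy² − (Σy)² = 12516 − 11236 = 1280
r = 2606 / √(59648 × 1280) = 2606 / 8737.8167 ≈ 0.298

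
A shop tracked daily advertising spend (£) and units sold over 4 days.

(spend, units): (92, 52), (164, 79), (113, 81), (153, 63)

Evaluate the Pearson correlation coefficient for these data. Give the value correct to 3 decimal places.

n = 4, Σx = 522, Σy = 275, Σx² = 71538, Σy² = 19475, Σxy = 36532
nΣxy − ΣxΣy = 146128 − 143550 = 2578
nΣx² − (Σx)² = 286152 − 272484 = 13668; nΣy² − (Σy)² = 77900 − 75625 = 2275
r = 2578 / √(13668 × 2275) = 2578 / 5576.2622 ≈ 0.462

0.462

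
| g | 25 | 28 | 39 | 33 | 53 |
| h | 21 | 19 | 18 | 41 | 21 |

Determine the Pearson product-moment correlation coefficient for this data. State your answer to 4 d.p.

-0.1105

n = 5, Σg = 178, Σh = 120, Σg² = 6828, Σh² = 3248, Σgh = 4225
nΣgh − ΣgΣh = 21125 − 21360 = -235
nΣg² − (Σg)² = 34140 − 31684 = 2456; nΣh² − (Σh)² = 16240 − 14400 = 1840
r = -235 / √(2456 × 1840) = -235 / 2125.8034 ≈ -0.1105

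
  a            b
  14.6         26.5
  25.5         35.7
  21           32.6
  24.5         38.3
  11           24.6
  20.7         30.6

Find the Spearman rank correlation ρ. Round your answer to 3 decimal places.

Rank a: 2, 6, 4, 5, 1, 3
Rank b: 2, 5, 4, 6, 1, 3
d = rank(a) − rank(b): 0, 1, 0, -1, 0, 0; Σd² = 2
ρ = 1 − 6Σd² / [n(n²−1)] = 1 − 6×2 / (6×35) = 1 − 12/210 ≈ 0.943

0.943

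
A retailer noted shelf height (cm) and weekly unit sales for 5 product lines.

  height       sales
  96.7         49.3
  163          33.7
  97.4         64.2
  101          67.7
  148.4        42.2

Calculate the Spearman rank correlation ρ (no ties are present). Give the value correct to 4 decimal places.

Rank height: 1, 5, 2, 3, 4
Rank sales: 3, 1, 4, 5, 2
d = rank(height) − rank(sales): -2, 4, -2, -2, 2; Σd² = 32
ρ = 1 − 6Σd² / [n(n²−1)] = 1 − 6×32 / (5×24) = 1 − 192/120 ≈ -0.6000

-0.6000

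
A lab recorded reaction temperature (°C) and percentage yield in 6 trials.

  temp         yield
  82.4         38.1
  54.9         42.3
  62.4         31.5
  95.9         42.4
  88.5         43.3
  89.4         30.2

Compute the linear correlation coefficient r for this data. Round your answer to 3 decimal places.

0.101

n = 6, Σx = 473.5, Σy = 227.8, Σx² = 38718.95, Σy² = 8817.84, Σxy = 18025.4
nΣxy − ΣxΣy = 108152.4 − 107863.3 = 289.1
nΣx² − (Σx)² = 232313.7 − 224202.25 = 8111.45; nΣy² − (Σy)² = 52907.04 − 51892.84 = 1014.2
r = 289.1 / √(8111.45 × 1014.2) = 289.1 / 2868.2107 ≈ 0.101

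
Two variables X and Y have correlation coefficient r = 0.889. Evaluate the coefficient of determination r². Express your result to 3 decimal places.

r² = (0.889)² = 0.790

0.790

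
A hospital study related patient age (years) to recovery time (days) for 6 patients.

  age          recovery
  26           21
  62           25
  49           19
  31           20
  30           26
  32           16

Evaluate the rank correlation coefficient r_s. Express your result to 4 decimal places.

Rank age: 1, 6, 5, 3, 2, 4
Rank recovery: 4, 5, 2, 3, 6, 1
d = rank(age) − rank(recovery): -3, 1, 3, 0, -4, 3; Σd² = 44
ρ = 1 − 6Σd² / [n(n²−1)] = 1 − 6×44 / (6×35) = 1 − 264/210 ≈ -0.2571

-0.2571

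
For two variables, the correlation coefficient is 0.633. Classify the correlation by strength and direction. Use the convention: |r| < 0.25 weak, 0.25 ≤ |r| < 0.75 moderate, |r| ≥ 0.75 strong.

moderate positive

r = 0.633 > 0 so the relationship is positive.
|r| = 0.633, which falls in the moderate range.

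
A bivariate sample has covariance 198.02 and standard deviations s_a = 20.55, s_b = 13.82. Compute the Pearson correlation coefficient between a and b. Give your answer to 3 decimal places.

0.697

r = Cov(a,b) / (s_a · s_b) = 198.02 / (20.55 × 13.82)
  = 198.02 / 284.0010 ≈ 0.697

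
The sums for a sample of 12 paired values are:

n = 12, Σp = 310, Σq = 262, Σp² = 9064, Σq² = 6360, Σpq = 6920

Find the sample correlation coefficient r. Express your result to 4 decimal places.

0.1846

r = (nΣpq − ΣpΣq) / √[(nΣp² − (Σp)²)(nΣq² − (Σq)²)]
Numerator: 12×6920 − 310×262 = 1820
Denominator: √[(108768 − 96100)(76320 − 68644)] = √[12668 × 7676] = 9861.0125
r = 1820 / 9861.0125 ≈ 0.1846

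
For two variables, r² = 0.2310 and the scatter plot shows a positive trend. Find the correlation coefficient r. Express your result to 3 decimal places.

|r| = √0.2310 = 0.481
The association is positive, so r = 0.481.

0.481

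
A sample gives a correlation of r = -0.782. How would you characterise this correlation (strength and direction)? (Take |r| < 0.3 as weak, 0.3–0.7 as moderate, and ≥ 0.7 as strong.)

r = -0.782 < 0 so the relationship is negative.
|r| = 0.782, which falls in the strong range.

strong negative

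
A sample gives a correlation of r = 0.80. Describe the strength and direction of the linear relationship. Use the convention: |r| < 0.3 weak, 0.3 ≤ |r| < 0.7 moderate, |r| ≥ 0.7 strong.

strong positive

r = 0.80 > 0 so the relationship is positive.
|r| = 0.80, which falls in the strong range.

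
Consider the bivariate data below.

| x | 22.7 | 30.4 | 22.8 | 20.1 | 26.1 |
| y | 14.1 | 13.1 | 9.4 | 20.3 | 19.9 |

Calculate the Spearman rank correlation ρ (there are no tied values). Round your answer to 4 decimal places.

-0.5000

Rank x: 2, 5, 3, 1, 4
Rank y: 3, 2, 1, 5, 4
d = rank(x) − rank(y): -1, 3, 2, -4, 0; Σd² = 30
ρ = 1 − 6Σd² / [n(n²−1)] = 1 − 6×30 / (5×24) = 1 − 180/120 ≈ -0.5000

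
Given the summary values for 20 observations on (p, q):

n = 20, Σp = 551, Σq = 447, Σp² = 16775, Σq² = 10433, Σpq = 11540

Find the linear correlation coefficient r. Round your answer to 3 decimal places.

-0.922

r = (nΣpq − ΣpΣq) / √[(nΣp² − (Σp)²)(nΣq² − (Σq)²)]
Numerator: 20×11540 − 551×447 = -15497
Denominator: √[(335500 − 303601)(208660 − 199809)] = √[31899 × 8851] = 16802.9179
r = -15497 / 16802.9179 ≈ -0.922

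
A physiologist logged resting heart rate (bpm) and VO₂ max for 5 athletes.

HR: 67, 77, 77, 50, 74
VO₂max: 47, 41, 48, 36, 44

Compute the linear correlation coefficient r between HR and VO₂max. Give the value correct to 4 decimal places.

n = 5, Σx = 345, Σy = 216, Σx² = 24323, Σy² = 9426, Σxy = 15058
nΣxy − ΣxΣy = 75290 − 74520 = 770
nΣx² − (Σx)² = 121615 − 119025 = 2590; nΣy² − (Σy)² = 47130 − 46656 = 474
r = 770 / √(2590 × 474) = 770 / 1107.9982 ≈ 0.6949

0.6949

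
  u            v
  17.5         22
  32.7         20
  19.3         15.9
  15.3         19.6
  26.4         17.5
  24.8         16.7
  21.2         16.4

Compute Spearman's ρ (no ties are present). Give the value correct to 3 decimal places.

-0.036

Rank u: 2, 7, 3, 1, 6, 5, 4
Rank v: 7, 6, 1, 5, 4, 3, 2
d = rank(u) − rank(v): -5, 1, 2, -4, 2, 2, 2; Σd² = 58
ρ = 1 − 6Σd² / [n(n²−1)] = 1 − 6×58 / (7×48) = 1 − 348/336 ≈ -0.036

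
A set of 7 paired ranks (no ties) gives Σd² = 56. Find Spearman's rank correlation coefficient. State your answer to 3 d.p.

ρ = 1 − 6Σd² / [n(n²−1)] = 1 − 6×56 / (7×48)
  = 1 − 336/336 = 1 − 1.0000 ≈ 0.000

0.000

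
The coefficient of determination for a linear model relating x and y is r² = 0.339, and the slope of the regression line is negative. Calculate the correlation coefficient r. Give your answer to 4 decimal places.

-0.5822

|r| = √0.339 = 0.5822
The association is negative, so r = −0.5822.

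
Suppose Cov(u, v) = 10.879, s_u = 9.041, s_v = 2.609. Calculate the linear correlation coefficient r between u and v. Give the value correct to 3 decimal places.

r = Cov(u,v) / (s_u · s_v) = 10.879 / (9.041 × 2.609)
  = 10.879 / 23.5880 ≈ 0.461

0.461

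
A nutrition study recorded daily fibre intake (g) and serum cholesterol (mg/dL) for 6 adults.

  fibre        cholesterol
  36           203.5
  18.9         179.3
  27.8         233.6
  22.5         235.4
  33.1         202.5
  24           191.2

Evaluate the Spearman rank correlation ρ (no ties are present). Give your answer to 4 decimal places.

0.2571

Rank fibre: 6, 1, 4, 2, 5, 3
Rank cholesterol: 4, 1, 5, 6, 3, 2
d = rank(fibre) − rank(cholesterol): 2, 0, -1, -4, 2, 1; Σd² = 26
ρ = 1 − 6Σd² / [n(n²−1)] = 1 − 6×26 / (6×35) = 1 − 156/210 ≈ 0.2571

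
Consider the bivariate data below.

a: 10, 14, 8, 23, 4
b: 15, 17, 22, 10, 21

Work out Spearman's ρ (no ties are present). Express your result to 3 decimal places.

Rank a: 3, 4, 2, 5, 1
Rank b: 2, 3, 5, 1, 4
d = rank(a) − rank(b): 1, 1, -3, 4, -3; Σd² = 36
ρ = 1 − 6Σd² / [n(n²−1)] = 1 − 6×36 / (5×24) = 1 − 216/120 ≈ -0.800

-0.800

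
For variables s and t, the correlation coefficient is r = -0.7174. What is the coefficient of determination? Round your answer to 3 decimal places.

r² = (-0.7174)² = 0.515

0.515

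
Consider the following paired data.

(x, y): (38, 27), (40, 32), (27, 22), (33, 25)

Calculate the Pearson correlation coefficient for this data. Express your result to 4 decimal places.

n = 4, Σx = 138, Σy = 106, Σx² = 4862, Σy² = 2862, Σxy = 3725
nΣxy − ΣxΣy = 14900 − 14628 = 272
nΣx² − (Σx)² = 19448 − 19044 = 404; nΣy² − (Σy)² = 11448 − 11236 = 212
r = 272 / √(404 × 212) = 272 / 292.6568 ≈ 0.9294

0.9294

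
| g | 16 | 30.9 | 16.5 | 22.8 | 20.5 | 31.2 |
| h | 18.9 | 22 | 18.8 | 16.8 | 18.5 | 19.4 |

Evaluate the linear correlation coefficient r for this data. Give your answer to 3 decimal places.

0.539

n = 6, Σg = 137.9, Σh = 114.4, Σg² = 3396.59, Σh² = 2195.5, Σgh = 2659.97
nΣgh − ΣgΣh = 15959.82 − 15775.76 = 184.06
nΣg² − (Σg)² = 20379.54 − 19016.41 = 1363.13; nΣh² − (Σh)² = 13173 − 13087.36 = 85.64
r = 184.06 / √(1363.13 × 85.64) = 184.06 / 341.6701 ≈ 0.539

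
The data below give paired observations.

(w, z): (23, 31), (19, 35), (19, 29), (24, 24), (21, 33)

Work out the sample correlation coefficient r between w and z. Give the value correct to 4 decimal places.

n = 5, Σw = 106, Σz = 152, Σw² = 2268, Σz² = 4692, Σwz = 3198
nΣwz − ΣwΣz = 15990 − 16112 = -122
nΣw² − (Σw)² = 11340 − 11236 = 104; nΣz² − (Σz)² = 23460 − 23104 = 356
r = -122 / √(104 × 356) = -122 / 192.4162 ≈ -0.6340

-0.6340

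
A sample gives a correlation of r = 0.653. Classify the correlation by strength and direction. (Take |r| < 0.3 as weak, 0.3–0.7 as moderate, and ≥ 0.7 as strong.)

r = 0.653 > 0 so the relationship is positive.
|r| = 0.653, which falls in the moderate range.

moderate positive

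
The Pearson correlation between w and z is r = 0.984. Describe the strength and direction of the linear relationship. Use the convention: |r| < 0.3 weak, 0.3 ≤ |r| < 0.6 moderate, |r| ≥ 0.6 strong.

strong positive

r = 0.984 > 0 so the relationship is positive.
|r| = 0.984, which falls in the strong range.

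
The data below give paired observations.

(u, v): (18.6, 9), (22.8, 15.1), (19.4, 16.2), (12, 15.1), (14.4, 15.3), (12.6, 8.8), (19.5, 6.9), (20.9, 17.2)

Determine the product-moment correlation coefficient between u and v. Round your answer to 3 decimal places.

n = 8, Σu = 140.2, Σv = 103.6, Σu² = 2569.34, Σv² = 1454.44, Σuv = 1832.39
nΣuv − ΣuΣv = 14659.12 − 14524.72 = 134.4
nΣu² − (Σu)² = 20554.72 − 19656.04 = 898.68; nΣv² − (Σv)² = 11635.52 − 10732.96 = 902.56
r = 134.4 / √(898.68 × 902.56) = 134.4 / 900.6179 ≈ 0.149

0.149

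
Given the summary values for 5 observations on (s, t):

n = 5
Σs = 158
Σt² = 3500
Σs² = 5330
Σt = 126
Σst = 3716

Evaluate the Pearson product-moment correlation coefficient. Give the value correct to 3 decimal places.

r = (nΣst − ΣsΣt) / √[(nΣs² − (Σs)²)(nΣt² − (Σt)²)]
Numerator: 5×3716 − 158×126 = -1328
Denominator: √[(26650 − 24964)(17500 − 15876)] = √[1686 × 1624] = 1654.7096
r = -1328 / 1654.7096 ≈ -0.803

-0.803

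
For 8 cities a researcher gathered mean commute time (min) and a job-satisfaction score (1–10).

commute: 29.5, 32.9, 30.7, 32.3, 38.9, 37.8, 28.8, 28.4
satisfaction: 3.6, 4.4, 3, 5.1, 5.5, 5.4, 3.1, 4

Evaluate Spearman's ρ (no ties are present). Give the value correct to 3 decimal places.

0.762

Rank commute: 3, 6, 4, 5, 8, 7, 2, 1
Rank satisfaction: 3, 5, 1, 6, 8, 7, 2, 4
d = rank(commute) − rank(satisfaction): 0, 1, 3, -1, 0, 0, 0, -3; Σd² = 20
ρ = 1 − 6Σd² / [n(n²−1)] = 1 − 6×20 / (8×63) = 1 − 120/504 ≈ 0.762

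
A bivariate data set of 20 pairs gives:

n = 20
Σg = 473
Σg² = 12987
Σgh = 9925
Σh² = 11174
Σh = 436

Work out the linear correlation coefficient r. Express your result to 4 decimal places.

-0.2229

r = (nΣgh − ΣgΣh) / √[(nΣg² − (Σg)²)(nΣh² − (Σh)²)]
Numerator: 20×9925 − 473×436 = -7728
Denominator: √[(259740 − 223729)(223480 − 190096)] = √[36011 × 33384] = 34672.6293
r = -7728 / 34672.6293 ≈ -0.2229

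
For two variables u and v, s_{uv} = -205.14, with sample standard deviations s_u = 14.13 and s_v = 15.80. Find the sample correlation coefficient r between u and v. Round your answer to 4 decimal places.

r = Cov(u,v) / (s_u · s_v) = -205.14 / (14.13 × 15.80)
  = -205.14 / 223.2540 ≈ -0.9189

-0.9189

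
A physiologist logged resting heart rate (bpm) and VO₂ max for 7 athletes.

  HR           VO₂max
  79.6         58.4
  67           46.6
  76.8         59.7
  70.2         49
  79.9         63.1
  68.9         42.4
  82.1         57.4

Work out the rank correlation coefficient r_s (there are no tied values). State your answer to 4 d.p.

0.7143

Rank HR: 5, 1, 4, 3, 6, 2, 7
Rank VO₂max: 5, 2, 6, 3, 7, 1, 4
d = rank(HR) − rank(VO₂max): 0, -1, -2, 0, -1, 1, 3; Σd² = 16
ρ = 1 − 6Σd² / [n(n²−1)] = 1 − 6×16 / (7×48) = 1 − 96/336 ≈ 0.7143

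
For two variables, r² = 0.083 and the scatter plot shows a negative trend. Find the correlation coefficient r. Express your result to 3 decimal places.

|r| = √0.083 = 0.288
The association is negative, so r = −0.288.

-0.288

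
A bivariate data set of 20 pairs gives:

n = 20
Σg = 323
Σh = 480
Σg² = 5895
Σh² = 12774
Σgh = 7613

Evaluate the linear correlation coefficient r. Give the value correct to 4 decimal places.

-0.1507

r = (nΣgh − ΣgΣh) / √[(nΣg² − (Σg)²)(nΣh² − (Σh)²)]
Numerator: 20×7613 − 323×480 = -2780
Denominator: √[(117900 − 104329)(255480 − 230400)] = √[13571 × 25080] = 18448.8666
r = -2780 / 18448.8666 ≈ -0.1507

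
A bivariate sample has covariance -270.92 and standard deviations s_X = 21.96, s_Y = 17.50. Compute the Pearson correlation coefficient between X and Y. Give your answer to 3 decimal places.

-0.705

r = Cov(X,Y) / (s_X · s_Y) = -270.92 / (21.96 × 17.50)
  = -270.92 / 384.3000 ≈ -0.705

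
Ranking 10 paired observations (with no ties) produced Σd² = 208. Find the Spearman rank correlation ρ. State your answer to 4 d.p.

-0.2606

ρ = 1 − 6Σd² / [n(n²−1)] = 1 − 6×208 / (10×99)
  = 1 − 1248/990 = 1 − 1.26061 ≈ -0.2606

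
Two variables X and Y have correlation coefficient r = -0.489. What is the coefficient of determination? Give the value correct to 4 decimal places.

0.2391

r² = (-0.489)² = 0.2391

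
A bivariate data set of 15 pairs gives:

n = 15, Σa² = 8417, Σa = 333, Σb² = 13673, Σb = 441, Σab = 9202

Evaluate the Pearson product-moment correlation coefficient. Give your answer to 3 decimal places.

-0.691

r = (nΣab − ΣaΣb) / √[(nΣa² − (Σa)²)(nΣb² − (Σb)²)]
Numerator: 15×9202 − 333×441 = -8823
Denominator: √[(126255 − 110889)(205095 − 194481)] = √[15366 × 10614] = 12770.8545
r = -8823 / 12770.8545 ≈ -0.691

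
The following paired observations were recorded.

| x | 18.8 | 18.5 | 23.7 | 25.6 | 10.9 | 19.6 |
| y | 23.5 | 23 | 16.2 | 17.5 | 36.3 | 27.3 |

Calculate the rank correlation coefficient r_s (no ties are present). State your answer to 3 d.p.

-0.714

Rank x: 3, 2, 5, 6, 1, 4
Rank y: 4, 3, 1, 2, 6, 5
d = rank(x) − rank(y): -1, -1, 4, 4, -5, -1; Σd² = 60
ρ = 1 − 6Σd² / [n(n²−1)] = 1 − 6×60 / (6×35) = 1 − 360/210 ≈ -0.714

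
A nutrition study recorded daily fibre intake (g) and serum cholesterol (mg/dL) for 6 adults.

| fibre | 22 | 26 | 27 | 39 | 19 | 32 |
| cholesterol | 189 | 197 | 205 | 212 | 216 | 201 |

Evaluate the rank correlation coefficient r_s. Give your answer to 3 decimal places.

Rank fibre: 2, 3, 4, 6, 1, 5
Rank cholesterol: 1, 2, 4, 5, 6, 3
d = rank(fibre) − rank(cholesterol): 1, 1, 0, 1, -5, 2; Σd² = 32
ρ = 1 − 6Σd² / [n(n²−1)] = 1 − 6×32 / (6×35) = 1 − 192/210 ≈ 0.086

0.086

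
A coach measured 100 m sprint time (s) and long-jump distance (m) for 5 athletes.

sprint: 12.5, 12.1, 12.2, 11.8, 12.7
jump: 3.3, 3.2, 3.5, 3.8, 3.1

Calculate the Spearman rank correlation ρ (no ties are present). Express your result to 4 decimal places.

-0.7000

Rank sprint: 4, 2, 3, 1, 5
Rank jump: 3, 2, 4, 5, 1
d = rank(sprint) − rank(jump): 1, 0, -1, -4, 4; Σd² = 34
ρ = 1 − 6Σd² / [n(n²−1)] = 1 − 6×34 / (5×24) = 1 − 204/120 ≈ -0.7000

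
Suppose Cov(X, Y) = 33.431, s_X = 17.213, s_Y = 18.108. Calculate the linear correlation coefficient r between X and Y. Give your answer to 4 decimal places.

r = Cov(X,Y) / (s_X · s_Y) = 33.431 / (17.213 × 18.108)
  = 33.431 / 311.6930 ≈ 0.1073

0.1073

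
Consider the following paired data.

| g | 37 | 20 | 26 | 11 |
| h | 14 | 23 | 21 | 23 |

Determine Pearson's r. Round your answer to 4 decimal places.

-0.9048

n = 4, Σg = 94, Σh = 81, Σg² = 2566, Σh² = 1695, Σgh = 1777
nΣgh − ΣgΣh = 7108 − 7614 = -506
nΣg² − (Σg)² = 10264 − 8836 = 1428; nΣh² − (Σh)² = 6780 − 6561 = 219
r = -506 / √(1428 × 219) = -506 / 559.2245 ≈ -0.9048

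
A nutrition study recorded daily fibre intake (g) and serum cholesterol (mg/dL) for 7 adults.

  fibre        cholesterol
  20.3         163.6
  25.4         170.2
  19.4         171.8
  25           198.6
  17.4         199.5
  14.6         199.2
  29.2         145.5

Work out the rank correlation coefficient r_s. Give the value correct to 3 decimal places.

Rank fibre: 4, 6, 3, 5, 2, 1, 7
Rank cholesterol: 2, 3, 4, 5, 7, 6, 1
d = rank(fibre) − rank(cholesterol): 2, 3, -1, 0, -5, -5, 6; Σd² = 100
ρ = 1 − 6Σd² / [n(n²−1)] = 1 − 6×100 / (7×48) = 1 − 600/336 ≈ -0.786

-0.786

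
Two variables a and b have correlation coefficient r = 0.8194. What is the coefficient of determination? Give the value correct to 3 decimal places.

r² = (0.8194)² = 0.671

0.671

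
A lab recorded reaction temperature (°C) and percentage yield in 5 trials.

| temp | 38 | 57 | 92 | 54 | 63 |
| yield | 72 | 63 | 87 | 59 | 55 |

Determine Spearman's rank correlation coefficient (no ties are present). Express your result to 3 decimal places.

0.100

Rank temp: 1, 3, 5, 2, 4
Rank yield: 4, 3, 5, 2, 1
d = rank(temp) − rank(yield): -3, 0, 0, 0, 3; Σd² = 18
ρ = 1 − 6Σd² / [n(n²−1)] = 1 − 6×18 / (5×24) = 1 − 108/120 ≈ 0.100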